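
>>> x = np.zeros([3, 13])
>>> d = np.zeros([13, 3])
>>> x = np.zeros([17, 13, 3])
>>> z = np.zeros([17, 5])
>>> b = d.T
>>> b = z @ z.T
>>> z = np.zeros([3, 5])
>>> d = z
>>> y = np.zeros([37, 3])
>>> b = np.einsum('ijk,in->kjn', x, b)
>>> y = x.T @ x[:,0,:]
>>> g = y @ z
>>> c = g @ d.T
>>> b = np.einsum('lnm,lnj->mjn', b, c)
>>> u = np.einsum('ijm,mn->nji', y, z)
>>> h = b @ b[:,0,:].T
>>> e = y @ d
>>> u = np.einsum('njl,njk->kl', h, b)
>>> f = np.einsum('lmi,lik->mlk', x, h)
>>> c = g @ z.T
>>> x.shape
(17, 13, 3)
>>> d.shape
(3, 5)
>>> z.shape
(3, 5)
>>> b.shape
(17, 3, 13)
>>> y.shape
(3, 13, 3)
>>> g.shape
(3, 13, 5)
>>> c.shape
(3, 13, 3)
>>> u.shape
(13, 17)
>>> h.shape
(17, 3, 17)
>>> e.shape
(3, 13, 5)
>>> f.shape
(13, 17, 17)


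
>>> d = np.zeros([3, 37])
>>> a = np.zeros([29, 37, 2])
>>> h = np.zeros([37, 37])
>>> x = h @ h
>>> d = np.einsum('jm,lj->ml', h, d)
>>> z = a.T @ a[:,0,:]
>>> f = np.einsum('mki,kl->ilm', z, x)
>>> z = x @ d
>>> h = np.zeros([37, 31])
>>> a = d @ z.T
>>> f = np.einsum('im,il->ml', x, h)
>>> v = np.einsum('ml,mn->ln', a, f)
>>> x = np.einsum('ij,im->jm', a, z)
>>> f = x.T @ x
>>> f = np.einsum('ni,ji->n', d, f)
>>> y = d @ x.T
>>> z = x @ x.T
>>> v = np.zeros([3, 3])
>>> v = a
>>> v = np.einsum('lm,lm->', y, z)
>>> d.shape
(37, 3)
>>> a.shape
(37, 37)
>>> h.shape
(37, 31)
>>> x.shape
(37, 3)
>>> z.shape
(37, 37)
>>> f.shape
(37,)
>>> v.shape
()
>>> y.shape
(37, 37)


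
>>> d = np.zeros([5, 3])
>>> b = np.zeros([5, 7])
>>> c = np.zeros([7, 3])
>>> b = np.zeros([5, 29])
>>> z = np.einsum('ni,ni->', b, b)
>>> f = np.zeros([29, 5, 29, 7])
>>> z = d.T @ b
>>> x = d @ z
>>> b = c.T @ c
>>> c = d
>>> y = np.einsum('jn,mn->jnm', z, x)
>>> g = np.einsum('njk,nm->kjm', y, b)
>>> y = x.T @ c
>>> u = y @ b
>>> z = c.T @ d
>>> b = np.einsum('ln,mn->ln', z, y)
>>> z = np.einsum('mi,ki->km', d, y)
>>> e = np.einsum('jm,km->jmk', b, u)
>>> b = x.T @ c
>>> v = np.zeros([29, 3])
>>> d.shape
(5, 3)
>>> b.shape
(29, 3)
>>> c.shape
(5, 3)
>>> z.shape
(29, 5)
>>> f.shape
(29, 5, 29, 7)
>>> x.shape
(5, 29)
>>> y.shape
(29, 3)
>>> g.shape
(5, 29, 3)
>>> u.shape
(29, 3)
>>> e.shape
(3, 3, 29)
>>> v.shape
(29, 3)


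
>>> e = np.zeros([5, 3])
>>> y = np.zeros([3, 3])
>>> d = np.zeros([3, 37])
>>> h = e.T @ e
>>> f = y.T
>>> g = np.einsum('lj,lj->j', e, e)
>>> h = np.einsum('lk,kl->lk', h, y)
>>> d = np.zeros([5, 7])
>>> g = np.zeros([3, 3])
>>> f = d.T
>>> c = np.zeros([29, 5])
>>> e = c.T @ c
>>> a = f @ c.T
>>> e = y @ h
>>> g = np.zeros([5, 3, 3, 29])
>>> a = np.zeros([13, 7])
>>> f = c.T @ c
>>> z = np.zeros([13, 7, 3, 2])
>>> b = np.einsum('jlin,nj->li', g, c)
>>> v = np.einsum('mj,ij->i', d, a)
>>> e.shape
(3, 3)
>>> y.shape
(3, 3)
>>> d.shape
(5, 7)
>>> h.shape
(3, 3)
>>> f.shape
(5, 5)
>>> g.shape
(5, 3, 3, 29)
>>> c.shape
(29, 5)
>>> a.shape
(13, 7)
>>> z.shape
(13, 7, 3, 2)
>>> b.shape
(3, 3)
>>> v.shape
(13,)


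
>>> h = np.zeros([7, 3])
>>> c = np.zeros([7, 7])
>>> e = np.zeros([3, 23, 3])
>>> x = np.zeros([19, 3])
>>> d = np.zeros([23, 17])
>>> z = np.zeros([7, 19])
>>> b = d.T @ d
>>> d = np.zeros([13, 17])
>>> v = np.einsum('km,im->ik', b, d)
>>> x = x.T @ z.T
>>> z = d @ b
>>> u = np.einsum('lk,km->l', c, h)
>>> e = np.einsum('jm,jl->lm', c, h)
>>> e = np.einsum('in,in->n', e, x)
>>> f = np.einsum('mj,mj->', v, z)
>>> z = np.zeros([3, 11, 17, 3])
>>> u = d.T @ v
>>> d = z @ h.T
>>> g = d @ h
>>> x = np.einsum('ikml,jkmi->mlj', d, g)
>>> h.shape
(7, 3)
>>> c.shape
(7, 7)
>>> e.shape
(7,)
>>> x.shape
(17, 7, 3)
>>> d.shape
(3, 11, 17, 7)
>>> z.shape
(3, 11, 17, 3)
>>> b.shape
(17, 17)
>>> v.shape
(13, 17)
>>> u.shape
(17, 17)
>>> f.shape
()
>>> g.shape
(3, 11, 17, 3)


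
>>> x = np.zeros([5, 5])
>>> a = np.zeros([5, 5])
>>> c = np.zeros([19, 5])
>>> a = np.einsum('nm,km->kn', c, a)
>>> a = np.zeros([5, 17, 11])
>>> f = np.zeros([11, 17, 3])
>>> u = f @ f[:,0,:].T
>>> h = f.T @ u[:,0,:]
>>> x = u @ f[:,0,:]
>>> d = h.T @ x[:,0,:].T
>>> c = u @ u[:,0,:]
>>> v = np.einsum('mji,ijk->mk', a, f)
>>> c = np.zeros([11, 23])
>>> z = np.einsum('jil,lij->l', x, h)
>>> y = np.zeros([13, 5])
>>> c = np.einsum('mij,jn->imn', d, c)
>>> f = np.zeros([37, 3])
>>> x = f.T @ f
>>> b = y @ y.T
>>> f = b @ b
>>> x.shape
(3, 3)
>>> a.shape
(5, 17, 11)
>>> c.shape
(17, 11, 23)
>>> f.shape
(13, 13)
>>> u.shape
(11, 17, 11)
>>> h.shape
(3, 17, 11)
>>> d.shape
(11, 17, 11)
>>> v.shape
(5, 3)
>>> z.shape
(3,)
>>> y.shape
(13, 5)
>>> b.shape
(13, 13)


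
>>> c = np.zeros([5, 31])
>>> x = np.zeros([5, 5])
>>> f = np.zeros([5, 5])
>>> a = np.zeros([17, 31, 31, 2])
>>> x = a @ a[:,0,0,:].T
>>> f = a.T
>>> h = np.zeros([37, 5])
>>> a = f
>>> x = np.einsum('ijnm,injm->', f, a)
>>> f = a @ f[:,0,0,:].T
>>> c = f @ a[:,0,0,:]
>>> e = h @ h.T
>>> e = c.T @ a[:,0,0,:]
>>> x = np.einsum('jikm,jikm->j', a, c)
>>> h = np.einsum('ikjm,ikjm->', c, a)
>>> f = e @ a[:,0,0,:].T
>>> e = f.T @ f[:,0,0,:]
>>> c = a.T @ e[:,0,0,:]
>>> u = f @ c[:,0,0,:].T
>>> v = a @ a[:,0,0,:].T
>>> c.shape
(17, 31, 31, 2)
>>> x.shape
(2,)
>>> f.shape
(17, 31, 31, 2)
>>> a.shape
(2, 31, 31, 17)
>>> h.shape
()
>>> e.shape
(2, 31, 31, 2)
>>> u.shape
(17, 31, 31, 17)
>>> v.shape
(2, 31, 31, 2)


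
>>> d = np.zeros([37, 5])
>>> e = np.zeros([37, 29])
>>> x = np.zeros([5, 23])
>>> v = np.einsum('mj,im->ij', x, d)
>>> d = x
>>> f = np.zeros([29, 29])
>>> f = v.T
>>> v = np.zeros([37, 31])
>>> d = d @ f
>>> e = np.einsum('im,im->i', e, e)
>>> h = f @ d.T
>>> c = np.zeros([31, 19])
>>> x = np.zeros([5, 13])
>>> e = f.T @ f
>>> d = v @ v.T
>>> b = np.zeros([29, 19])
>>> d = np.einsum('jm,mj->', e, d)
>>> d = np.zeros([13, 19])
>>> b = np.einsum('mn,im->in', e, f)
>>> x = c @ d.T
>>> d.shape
(13, 19)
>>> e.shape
(37, 37)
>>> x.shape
(31, 13)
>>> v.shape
(37, 31)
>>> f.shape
(23, 37)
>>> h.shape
(23, 5)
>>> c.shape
(31, 19)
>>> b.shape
(23, 37)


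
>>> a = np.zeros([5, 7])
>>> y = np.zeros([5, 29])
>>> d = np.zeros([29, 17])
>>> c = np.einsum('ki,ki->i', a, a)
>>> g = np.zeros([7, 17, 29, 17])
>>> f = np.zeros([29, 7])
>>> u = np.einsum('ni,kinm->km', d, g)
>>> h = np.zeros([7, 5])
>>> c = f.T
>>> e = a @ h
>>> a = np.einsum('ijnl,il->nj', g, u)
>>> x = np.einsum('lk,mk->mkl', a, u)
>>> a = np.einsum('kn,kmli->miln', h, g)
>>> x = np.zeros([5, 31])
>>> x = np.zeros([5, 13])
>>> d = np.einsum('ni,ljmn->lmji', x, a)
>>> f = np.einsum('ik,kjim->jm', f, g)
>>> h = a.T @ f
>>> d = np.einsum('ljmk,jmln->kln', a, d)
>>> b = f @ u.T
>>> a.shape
(17, 17, 29, 5)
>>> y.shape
(5, 29)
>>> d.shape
(5, 17, 13)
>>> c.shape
(7, 29)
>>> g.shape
(7, 17, 29, 17)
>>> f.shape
(17, 17)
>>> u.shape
(7, 17)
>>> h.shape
(5, 29, 17, 17)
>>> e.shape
(5, 5)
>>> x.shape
(5, 13)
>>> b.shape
(17, 7)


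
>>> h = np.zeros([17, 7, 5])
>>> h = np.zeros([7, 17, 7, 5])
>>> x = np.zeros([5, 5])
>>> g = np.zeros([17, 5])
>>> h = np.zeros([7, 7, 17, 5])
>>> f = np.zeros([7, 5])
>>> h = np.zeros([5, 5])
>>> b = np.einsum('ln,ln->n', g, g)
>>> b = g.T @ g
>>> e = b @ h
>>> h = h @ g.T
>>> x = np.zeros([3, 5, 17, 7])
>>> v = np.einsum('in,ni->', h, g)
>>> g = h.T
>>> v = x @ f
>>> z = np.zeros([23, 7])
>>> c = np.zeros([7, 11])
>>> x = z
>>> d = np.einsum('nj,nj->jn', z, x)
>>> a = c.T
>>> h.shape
(5, 17)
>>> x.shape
(23, 7)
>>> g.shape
(17, 5)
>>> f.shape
(7, 5)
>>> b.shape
(5, 5)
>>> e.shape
(5, 5)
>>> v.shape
(3, 5, 17, 5)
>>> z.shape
(23, 7)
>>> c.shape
(7, 11)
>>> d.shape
(7, 23)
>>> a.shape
(11, 7)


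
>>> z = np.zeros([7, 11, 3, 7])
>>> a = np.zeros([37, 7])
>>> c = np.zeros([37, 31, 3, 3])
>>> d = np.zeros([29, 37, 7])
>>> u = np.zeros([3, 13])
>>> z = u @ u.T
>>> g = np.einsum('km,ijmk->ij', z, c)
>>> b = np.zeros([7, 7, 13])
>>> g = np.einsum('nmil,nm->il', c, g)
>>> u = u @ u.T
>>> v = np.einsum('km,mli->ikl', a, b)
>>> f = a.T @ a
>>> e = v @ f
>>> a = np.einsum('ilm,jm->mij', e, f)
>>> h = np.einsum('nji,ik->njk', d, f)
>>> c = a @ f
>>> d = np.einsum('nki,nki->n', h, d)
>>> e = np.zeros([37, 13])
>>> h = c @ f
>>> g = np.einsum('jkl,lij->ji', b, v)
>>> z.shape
(3, 3)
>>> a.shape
(7, 13, 7)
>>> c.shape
(7, 13, 7)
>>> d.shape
(29,)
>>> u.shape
(3, 3)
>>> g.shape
(7, 37)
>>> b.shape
(7, 7, 13)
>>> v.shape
(13, 37, 7)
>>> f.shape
(7, 7)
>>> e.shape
(37, 13)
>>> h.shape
(7, 13, 7)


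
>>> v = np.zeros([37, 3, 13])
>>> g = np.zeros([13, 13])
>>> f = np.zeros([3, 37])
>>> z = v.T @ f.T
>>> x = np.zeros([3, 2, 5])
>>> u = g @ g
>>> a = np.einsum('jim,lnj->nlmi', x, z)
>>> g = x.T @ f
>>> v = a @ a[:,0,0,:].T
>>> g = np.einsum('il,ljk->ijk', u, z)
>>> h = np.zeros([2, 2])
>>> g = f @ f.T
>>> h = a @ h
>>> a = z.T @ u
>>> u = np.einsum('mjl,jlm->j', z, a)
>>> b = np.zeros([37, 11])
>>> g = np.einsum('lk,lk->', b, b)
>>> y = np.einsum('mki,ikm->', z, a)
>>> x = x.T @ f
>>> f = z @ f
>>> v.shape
(3, 13, 5, 3)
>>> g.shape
()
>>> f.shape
(13, 3, 37)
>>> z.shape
(13, 3, 3)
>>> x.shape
(5, 2, 37)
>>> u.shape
(3,)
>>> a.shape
(3, 3, 13)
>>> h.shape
(3, 13, 5, 2)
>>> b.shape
(37, 11)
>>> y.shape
()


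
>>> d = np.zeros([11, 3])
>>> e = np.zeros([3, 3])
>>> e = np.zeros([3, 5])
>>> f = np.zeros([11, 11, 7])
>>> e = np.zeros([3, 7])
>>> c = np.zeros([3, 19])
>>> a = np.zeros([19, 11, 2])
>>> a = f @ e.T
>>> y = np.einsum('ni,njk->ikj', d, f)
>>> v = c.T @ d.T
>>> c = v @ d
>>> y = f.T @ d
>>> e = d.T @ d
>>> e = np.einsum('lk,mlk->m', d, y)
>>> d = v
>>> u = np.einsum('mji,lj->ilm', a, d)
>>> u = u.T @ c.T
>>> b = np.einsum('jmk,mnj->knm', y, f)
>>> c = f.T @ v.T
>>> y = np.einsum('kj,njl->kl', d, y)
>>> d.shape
(19, 11)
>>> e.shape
(7,)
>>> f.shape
(11, 11, 7)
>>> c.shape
(7, 11, 19)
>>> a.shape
(11, 11, 3)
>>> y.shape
(19, 3)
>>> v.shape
(19, 11)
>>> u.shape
(11, 19, 19)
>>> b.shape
(3, 11, 11)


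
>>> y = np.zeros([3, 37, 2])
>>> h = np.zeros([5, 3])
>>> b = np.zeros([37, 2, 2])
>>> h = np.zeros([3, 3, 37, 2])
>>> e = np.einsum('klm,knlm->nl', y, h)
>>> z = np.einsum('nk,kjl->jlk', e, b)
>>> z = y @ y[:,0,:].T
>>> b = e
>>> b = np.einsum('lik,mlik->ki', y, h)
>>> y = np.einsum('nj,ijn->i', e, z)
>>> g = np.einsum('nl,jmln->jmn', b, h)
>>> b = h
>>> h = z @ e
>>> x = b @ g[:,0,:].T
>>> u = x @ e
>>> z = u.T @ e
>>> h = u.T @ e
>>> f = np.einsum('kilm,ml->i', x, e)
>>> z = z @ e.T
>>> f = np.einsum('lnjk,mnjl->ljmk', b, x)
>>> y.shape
(3,)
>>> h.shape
(37, 37, 3, 37)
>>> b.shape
(3, 3, 37, 2)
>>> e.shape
(3, 37)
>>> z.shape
(37, 37, 3, 3)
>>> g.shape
(3, 3, 2)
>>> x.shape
(3, 3, 37, 3)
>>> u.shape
(3, 3, 37, 37)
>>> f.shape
(3, 37, 3, 2)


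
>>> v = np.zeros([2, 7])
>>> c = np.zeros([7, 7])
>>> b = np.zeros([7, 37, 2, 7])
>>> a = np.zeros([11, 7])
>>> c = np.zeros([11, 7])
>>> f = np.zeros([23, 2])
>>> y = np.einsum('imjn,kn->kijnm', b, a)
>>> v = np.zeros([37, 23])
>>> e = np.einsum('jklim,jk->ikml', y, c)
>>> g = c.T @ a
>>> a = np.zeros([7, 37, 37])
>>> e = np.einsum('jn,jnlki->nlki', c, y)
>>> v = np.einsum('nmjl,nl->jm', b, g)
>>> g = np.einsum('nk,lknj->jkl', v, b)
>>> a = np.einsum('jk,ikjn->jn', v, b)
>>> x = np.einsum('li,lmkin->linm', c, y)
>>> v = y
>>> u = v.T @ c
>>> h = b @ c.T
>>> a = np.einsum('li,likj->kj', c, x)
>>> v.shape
(11, 7, 2, 7, 37)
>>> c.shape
(11, 7)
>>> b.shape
(7, 37, 2, 7)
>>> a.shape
(37, 7)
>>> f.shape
(23, 2)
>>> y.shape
(11, 7, 2, 7, 37)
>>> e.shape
(7, 2, 7, 37)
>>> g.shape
(7, 37, 7)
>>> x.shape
(11, 7, 37, 7)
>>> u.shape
(37, 7, 2, 7, 7)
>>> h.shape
(7, 37, 2, 11)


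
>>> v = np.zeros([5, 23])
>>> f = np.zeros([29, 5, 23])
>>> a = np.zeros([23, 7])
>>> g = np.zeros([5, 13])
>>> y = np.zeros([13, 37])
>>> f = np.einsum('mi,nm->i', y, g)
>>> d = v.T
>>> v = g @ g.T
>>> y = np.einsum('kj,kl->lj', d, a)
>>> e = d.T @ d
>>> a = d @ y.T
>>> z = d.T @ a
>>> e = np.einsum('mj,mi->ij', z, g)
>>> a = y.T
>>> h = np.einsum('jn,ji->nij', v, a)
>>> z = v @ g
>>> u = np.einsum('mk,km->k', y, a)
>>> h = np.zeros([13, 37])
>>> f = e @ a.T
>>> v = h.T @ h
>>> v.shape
(37, 37)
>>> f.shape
(13, 5)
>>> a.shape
(5, 7)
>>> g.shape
(5, 13)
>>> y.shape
(7, 5)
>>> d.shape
(23, 5)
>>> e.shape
(13, 7)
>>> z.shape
(5, 13)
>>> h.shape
(13, 37)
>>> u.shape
(5,)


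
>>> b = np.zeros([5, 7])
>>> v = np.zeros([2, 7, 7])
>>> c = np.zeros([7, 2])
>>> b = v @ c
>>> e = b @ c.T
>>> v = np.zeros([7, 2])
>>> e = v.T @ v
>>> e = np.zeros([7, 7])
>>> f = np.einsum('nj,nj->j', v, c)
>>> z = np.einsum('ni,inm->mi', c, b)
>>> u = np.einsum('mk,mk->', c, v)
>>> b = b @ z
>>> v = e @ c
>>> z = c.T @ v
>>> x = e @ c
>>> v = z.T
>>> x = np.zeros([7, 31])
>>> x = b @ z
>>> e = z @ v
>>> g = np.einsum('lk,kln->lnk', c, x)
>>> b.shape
(2, 7, 2)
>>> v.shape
(2, 2)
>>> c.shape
(7, 2)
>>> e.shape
(2, 2)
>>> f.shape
(2,)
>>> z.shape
(2, 2)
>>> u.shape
()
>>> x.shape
(2, 7, 2)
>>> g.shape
(7, 2, 2)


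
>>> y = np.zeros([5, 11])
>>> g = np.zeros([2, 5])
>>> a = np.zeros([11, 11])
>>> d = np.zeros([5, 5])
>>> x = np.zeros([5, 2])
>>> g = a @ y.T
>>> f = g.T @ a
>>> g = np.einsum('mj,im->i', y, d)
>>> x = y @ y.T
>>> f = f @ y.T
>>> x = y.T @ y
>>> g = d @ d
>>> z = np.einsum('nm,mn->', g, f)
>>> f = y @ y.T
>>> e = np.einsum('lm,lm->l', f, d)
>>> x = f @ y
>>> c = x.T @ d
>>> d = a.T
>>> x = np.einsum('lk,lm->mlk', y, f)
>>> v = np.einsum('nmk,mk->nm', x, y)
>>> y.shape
(5, 11)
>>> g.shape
(5, 5)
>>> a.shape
(11, 11)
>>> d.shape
(11, 11)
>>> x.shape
(5, 5, 11)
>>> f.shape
(5, 5)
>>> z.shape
()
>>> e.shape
(5,)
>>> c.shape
(11, 5)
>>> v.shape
(5, 5)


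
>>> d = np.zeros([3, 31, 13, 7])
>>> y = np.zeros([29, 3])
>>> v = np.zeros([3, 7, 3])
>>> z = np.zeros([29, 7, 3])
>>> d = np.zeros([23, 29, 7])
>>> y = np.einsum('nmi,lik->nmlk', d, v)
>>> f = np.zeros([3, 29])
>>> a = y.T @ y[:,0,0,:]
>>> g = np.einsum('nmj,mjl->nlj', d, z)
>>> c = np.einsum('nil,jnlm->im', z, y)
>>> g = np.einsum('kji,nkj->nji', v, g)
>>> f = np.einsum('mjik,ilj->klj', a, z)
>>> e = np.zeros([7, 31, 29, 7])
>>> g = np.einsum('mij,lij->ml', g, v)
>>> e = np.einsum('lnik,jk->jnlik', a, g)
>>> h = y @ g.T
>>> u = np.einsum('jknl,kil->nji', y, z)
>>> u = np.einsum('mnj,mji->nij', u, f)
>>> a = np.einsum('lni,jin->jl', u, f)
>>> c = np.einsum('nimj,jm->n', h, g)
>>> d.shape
(23, 29, 7)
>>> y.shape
(23, 29, 3, 3)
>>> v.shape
(3, 7, 3)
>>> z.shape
(29, 7, 3)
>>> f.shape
(3, 7, 3)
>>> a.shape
(3, 23)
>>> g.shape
(23, 3)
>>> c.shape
(23,)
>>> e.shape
(23, 3, 3, 29, 3)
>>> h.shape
(23, 29, 3, 23)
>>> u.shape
(23, 3, 7)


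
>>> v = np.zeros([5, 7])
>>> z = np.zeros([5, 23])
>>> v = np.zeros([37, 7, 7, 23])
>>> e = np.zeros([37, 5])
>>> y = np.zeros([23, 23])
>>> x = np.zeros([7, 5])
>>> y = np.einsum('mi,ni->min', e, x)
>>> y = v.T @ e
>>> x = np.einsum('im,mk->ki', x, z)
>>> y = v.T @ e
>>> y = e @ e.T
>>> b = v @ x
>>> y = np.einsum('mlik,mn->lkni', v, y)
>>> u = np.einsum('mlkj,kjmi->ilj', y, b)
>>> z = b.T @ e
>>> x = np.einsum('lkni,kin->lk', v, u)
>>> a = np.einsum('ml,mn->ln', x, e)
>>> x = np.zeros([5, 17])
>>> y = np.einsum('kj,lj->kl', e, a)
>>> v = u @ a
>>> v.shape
(7, 23, 5)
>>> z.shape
(7, 7, 7, 5)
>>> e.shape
(37, 5)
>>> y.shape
(37, 7)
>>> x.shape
(5, 17)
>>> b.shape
(37, 7, 7, 7)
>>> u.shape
(7, 23, 7)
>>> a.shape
(7, 5)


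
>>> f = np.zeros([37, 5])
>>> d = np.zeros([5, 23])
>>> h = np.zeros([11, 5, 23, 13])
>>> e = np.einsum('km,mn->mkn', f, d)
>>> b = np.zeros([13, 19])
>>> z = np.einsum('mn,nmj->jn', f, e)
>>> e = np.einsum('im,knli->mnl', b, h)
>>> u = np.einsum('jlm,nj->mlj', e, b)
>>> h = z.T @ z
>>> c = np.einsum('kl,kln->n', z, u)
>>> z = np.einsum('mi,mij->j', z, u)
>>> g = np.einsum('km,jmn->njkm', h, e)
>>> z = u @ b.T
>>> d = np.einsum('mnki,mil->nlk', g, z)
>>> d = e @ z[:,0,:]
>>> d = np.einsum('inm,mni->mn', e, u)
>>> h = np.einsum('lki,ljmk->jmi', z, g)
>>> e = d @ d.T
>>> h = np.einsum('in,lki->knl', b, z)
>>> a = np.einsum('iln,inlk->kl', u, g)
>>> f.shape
(37, 5)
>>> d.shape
(23, 5)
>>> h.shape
(5, 19, 23)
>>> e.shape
(23, 23)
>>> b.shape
(13, 19)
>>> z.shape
(23, 5, 13)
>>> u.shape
(23, 5, 19)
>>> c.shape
(19,)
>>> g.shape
(23, 19, 5, 5)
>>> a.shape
(5, 5)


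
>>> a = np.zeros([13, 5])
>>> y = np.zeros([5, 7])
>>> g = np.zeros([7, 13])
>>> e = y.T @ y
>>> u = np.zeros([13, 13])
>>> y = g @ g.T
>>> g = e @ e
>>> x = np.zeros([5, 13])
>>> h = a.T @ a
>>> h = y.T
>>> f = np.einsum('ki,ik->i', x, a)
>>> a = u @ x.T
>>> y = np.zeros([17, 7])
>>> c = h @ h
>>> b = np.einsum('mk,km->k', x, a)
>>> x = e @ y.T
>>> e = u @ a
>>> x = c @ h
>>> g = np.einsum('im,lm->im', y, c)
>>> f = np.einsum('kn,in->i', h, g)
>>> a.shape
(13, 5)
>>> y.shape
(17, 7)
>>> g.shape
(17, 7)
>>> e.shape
(13, 5)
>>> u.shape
(13, 13)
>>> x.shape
(7, 7)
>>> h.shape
(7, 7)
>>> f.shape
(17,)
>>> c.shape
(7, 7)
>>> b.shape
(13,)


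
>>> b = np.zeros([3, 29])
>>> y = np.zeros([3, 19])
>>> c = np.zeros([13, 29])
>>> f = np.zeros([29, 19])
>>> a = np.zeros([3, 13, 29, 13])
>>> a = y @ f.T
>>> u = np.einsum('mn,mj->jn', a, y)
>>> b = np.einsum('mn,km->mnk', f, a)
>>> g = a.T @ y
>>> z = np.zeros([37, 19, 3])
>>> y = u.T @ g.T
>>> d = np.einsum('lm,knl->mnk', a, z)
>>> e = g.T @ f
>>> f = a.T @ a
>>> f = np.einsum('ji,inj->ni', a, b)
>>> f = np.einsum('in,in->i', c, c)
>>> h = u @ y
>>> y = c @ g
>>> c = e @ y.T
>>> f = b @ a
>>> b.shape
(29, 19, 3)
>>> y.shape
(13, 19)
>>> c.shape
(19, 13)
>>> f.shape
(29, 19, 29)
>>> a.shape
(3, 29)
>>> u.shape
(19, 29)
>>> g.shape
(29, 19)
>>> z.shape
(37, 19, 3)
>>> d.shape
(29, 19, 37)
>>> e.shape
(19, 19)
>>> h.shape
(19, 29)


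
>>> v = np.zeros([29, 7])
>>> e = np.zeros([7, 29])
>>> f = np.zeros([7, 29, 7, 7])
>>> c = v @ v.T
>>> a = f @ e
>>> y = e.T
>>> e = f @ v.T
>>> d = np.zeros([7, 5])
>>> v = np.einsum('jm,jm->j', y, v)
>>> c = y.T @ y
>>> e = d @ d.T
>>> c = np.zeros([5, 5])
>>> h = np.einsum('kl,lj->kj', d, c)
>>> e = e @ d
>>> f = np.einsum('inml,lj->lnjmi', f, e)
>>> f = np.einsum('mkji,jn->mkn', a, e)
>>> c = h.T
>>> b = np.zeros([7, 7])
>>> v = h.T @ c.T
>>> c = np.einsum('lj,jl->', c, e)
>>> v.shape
(5, 5)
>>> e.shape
(7, 5)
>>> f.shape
(7, 29, 5)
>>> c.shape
()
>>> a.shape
(7, 29, 7, 29)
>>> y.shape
(29, 7)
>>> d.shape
(7, 5)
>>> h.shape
(7, 5)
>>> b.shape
(7, 7)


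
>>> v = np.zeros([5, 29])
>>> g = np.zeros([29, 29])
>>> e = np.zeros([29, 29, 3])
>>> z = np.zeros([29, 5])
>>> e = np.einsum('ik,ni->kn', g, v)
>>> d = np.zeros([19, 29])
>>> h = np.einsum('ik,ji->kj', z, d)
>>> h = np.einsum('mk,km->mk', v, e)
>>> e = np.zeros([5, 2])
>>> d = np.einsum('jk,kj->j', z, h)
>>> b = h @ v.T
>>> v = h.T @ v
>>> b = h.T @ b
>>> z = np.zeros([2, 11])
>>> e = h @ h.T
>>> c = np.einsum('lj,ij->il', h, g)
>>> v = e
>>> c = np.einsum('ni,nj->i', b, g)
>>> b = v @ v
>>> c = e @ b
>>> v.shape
(5, 5)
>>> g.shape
(29, 29)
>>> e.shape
(5, 5)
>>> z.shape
(2, 11)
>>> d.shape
(29,)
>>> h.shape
(5, 29)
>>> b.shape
(5, 5)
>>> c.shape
(5, 5)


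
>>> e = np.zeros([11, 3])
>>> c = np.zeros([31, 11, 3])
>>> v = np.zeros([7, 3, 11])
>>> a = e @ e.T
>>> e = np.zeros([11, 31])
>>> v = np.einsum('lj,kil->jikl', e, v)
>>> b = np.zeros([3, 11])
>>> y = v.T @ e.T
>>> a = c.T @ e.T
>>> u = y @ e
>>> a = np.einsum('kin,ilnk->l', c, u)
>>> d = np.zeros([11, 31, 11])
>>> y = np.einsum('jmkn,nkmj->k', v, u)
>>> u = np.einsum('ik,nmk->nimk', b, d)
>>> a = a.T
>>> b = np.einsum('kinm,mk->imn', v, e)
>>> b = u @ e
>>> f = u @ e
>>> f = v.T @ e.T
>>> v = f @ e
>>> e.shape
(11, 31)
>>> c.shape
(31, 11, 3)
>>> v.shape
(11, 7, 3, 31)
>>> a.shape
(7,)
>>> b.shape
(11, 3, 31, 31)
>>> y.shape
(7,)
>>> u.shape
(11, 3, 31, 11)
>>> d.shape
(11, 31, 11)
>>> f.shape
(11, 7, 3, 11)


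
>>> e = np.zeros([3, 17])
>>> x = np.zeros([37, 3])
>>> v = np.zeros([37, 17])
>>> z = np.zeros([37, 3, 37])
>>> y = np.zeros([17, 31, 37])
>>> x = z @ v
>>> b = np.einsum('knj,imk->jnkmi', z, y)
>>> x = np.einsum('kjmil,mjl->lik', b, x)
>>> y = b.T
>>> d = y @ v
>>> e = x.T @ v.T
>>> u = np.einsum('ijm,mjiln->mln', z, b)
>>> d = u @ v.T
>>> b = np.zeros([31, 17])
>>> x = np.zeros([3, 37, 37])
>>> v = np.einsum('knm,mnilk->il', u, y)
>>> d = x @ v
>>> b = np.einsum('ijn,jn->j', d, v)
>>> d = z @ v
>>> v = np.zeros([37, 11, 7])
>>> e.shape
(37, 31, 37)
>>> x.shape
(3, 37, 37)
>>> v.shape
(37, 11, 7)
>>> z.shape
(37, 3, 37)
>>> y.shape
(17, 31, 37, 3, 37)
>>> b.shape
(37,)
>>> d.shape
(37, 3, 3)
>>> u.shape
(37, 31, 17)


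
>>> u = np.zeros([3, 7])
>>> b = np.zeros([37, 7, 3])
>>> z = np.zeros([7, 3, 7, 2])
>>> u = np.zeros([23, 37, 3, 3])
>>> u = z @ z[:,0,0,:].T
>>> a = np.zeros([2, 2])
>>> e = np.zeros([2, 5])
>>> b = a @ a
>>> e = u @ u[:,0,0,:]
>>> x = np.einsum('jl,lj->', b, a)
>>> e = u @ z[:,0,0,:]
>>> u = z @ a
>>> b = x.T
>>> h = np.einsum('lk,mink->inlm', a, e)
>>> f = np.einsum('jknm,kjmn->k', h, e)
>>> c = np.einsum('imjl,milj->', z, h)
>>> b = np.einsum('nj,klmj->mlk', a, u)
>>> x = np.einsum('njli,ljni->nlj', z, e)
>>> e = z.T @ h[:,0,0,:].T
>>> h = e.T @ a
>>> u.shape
(7, 3, 7, 2)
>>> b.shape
(7, 3, 7)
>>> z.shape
(7, 3, 7, 2)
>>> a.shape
(2, 2)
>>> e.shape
(2, 7, 3, 3)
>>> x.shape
(7, 7, 3)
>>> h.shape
(3, 3, 7, 2)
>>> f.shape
(7,)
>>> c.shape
()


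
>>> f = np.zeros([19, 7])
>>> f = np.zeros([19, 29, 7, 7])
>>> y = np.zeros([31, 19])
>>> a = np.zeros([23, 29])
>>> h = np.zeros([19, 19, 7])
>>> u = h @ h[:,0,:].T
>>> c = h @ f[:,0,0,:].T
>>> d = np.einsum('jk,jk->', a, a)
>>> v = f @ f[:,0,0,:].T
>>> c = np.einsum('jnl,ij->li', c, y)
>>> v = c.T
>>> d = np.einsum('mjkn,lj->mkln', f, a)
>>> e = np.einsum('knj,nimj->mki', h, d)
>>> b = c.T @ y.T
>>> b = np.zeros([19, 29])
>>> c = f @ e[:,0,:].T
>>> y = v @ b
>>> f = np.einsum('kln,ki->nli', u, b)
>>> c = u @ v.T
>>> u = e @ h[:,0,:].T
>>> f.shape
(19, 19, 29)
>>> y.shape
(31, 29)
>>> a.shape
(23, 29)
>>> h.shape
(19, 19, 7)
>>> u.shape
(23, 19, 19)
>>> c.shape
(19, 19, 31)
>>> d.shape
(19, 7, 23, 7)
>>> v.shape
(31, 19)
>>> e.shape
(23, 19, 7)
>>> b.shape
(19, 29)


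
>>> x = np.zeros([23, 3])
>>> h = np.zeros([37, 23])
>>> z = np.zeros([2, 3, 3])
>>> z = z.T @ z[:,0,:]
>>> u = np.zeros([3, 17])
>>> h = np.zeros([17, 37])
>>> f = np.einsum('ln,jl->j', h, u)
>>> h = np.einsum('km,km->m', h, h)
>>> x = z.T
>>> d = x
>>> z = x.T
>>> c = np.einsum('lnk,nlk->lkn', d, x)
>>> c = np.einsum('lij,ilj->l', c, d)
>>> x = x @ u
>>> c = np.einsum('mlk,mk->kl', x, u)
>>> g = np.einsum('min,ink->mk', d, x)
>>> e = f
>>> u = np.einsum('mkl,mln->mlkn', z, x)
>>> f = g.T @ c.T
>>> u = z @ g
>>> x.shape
(3, 3, 17)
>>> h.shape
(37,)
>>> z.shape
(3, 3, 3)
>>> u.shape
(3, 3, 17)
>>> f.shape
(17, 17)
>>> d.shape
(3, 3, 3)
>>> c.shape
(17, 3)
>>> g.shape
(3, 17)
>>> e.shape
(3,)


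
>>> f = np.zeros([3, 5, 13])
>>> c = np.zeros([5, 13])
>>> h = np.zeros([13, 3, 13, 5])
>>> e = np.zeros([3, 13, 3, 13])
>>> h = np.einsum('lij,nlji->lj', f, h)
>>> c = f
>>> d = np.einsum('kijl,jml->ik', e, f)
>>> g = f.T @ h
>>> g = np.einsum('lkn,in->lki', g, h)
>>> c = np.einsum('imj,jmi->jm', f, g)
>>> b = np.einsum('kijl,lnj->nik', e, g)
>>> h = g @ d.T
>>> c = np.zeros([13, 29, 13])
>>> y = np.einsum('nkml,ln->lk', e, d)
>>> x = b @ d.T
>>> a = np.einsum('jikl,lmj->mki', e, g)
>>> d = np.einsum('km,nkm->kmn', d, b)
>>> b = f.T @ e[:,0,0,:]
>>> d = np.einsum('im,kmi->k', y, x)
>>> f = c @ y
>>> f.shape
(13, 29, 13)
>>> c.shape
(13, 29, 13)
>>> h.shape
(13, 5, 13)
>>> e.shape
(3, 13, 3, 13)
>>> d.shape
(5,)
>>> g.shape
(13, 5, 3)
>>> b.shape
(13, 5, 13)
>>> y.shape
(13, 13)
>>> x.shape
(5, 13, 13)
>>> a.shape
(5, 3, 13)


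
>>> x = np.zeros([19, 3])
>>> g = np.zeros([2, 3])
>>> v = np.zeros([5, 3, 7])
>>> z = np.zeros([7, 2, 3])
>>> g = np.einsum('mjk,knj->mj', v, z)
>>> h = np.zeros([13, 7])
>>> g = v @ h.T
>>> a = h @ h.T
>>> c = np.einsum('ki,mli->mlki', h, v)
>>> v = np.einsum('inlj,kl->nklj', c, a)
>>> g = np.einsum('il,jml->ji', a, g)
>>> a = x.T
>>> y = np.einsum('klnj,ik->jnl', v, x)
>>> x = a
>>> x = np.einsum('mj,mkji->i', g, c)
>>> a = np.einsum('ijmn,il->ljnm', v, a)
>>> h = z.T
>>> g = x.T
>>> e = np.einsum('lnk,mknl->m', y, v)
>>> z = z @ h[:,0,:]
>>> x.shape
(7,)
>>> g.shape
(7,)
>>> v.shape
(3, 13, 13, 7)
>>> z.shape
(7, 2, 7)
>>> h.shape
(3, 2, 7)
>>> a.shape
(19, 13, 7, 13)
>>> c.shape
(5, 3, 13, 7)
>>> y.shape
(7, 13, 13)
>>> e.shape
(3,)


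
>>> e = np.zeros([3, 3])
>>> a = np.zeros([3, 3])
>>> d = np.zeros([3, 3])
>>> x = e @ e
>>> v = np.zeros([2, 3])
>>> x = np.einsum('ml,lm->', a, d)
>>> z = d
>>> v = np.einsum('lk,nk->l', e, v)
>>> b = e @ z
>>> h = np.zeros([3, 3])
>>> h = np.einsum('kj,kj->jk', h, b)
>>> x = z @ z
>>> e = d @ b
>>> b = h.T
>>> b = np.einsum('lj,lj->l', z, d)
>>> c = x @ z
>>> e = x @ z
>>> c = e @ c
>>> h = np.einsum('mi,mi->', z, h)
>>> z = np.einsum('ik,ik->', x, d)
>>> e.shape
(3, 3)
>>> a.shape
(3, 3)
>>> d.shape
(3, 3)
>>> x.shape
(3, 3)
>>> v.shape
(3,)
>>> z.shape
()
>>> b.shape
(3,)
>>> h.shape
()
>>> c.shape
(3, 3)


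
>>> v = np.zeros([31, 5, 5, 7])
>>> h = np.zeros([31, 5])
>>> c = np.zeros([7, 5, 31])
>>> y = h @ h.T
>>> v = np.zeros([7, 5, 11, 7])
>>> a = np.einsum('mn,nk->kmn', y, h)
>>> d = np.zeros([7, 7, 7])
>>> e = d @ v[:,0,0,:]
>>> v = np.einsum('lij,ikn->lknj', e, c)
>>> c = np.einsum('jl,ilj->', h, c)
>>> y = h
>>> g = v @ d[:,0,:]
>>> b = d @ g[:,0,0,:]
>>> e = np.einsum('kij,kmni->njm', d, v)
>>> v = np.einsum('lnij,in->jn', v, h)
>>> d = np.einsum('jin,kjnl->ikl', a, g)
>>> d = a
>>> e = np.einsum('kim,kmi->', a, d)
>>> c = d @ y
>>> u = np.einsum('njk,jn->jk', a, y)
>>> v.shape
(7, 5)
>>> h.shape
(31, 5)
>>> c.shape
(5, 31, 5)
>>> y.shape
(31, 5)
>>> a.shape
(5, 31, 31)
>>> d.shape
(5, 31, 31)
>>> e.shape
()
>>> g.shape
(7, 5, 31, 7)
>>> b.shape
(7, 7, 7)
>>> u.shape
(31, 31)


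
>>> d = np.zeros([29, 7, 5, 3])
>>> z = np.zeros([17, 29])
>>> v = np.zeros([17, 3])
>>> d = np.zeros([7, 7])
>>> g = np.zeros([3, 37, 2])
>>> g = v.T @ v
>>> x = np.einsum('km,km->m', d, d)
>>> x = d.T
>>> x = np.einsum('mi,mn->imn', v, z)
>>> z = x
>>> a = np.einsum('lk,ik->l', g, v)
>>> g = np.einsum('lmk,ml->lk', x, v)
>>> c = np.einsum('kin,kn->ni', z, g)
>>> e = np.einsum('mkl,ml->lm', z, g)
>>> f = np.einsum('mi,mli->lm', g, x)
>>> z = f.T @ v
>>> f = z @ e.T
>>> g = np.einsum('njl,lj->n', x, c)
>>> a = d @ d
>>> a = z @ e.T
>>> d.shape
(7, 7)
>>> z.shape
(3, 3)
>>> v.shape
(17, 3)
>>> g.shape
(3,)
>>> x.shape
(3, 17, 29)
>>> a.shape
(3, 29)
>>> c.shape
(29, 17)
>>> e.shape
(29, 3)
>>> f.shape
(3, 29)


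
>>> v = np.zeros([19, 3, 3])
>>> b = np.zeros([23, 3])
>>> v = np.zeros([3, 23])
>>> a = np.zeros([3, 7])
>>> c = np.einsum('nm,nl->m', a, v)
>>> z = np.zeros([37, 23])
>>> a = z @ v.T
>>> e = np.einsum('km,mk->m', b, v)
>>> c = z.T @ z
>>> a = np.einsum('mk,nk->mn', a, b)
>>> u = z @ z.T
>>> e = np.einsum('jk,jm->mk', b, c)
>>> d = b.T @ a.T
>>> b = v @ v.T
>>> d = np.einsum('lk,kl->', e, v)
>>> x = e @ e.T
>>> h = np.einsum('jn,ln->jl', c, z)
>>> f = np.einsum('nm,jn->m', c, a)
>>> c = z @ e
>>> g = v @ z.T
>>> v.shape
(3, 23)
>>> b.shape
(3, 3)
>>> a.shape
(37, 23)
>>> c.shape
(37, 3)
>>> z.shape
(37, 23)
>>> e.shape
(23, 3)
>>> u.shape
(37, 37)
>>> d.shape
()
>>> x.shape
(23, 23)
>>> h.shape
(23, 37)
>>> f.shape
(23,)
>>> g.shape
(3, 37)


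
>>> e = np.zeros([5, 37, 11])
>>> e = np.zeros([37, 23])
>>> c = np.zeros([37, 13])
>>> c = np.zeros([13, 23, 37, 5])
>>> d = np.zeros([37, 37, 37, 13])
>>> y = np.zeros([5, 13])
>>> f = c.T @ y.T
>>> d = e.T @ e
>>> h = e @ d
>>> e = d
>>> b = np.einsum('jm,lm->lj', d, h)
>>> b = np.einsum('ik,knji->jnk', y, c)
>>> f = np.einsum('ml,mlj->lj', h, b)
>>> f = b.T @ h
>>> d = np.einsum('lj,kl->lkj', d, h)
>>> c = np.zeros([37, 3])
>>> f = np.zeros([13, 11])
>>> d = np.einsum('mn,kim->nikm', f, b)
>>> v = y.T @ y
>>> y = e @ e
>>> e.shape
(23, 23)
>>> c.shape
(37, 3)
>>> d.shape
(11, 23, 37, 13)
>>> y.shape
(23, 23)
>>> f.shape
(13, 11)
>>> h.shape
(37, 23)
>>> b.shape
(37, 23, 13)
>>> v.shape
(13, 13)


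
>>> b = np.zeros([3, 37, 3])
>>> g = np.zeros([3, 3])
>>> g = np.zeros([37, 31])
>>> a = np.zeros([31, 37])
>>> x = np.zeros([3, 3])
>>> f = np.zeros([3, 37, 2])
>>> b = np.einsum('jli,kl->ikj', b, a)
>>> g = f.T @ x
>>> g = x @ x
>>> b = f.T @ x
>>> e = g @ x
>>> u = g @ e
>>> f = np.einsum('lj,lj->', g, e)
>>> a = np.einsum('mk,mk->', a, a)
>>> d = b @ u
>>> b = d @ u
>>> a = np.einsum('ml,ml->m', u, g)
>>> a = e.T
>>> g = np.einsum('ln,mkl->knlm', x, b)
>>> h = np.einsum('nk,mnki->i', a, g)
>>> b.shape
(2, 37, 3)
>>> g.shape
(37, 3, 3, 2)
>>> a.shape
(3, 3)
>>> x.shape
(3, 3)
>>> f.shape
()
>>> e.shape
(3, 3)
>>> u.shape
(3, 3)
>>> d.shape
(2, 37, 3)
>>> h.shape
(2,)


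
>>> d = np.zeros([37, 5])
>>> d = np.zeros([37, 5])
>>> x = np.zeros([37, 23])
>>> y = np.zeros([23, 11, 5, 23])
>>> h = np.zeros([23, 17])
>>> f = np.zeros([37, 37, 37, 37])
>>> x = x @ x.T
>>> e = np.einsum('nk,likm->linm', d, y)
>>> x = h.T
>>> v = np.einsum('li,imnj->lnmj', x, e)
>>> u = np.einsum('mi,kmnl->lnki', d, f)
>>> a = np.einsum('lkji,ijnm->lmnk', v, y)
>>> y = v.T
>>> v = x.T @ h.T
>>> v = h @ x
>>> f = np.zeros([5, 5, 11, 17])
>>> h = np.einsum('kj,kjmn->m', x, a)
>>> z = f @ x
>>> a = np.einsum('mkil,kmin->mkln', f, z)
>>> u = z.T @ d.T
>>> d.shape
(37, 5)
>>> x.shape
(17, 23)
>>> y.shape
(23, 11, 37, 17)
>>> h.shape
(5,)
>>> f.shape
(5, 5, 11, 17)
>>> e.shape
(23, 11, 37, 23)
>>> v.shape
(23, 23)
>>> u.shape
(23, 11, 5, 37)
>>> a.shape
(5, 5, 17, 23)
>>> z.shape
(5, 5, 11, 23)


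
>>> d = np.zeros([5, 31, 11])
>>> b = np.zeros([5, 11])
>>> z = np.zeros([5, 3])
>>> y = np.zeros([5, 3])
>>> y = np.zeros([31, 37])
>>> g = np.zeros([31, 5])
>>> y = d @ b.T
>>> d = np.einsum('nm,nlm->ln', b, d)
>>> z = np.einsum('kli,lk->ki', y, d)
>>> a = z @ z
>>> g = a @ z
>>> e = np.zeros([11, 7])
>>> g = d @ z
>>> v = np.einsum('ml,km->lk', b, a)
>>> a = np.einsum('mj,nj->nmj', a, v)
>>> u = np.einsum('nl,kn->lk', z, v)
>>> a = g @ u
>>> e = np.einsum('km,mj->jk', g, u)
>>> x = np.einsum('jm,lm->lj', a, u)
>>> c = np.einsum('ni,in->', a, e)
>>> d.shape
(31, 5)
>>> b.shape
(5, 11)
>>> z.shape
(5, 5)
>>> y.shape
(5, 31, 5)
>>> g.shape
(31, 5)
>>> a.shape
(31, 11)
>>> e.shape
(11, 31)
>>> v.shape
(11, 5)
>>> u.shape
(5, 11)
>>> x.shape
(5, 31)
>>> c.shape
()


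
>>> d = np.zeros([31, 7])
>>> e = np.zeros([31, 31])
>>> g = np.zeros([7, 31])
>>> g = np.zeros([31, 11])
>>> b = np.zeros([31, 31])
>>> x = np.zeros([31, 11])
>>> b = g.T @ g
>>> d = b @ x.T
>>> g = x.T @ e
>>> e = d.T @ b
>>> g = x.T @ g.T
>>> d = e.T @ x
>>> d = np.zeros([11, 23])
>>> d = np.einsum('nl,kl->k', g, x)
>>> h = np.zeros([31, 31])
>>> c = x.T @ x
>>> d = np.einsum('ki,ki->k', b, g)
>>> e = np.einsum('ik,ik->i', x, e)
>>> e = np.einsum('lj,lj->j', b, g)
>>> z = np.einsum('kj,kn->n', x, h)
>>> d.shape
(11,)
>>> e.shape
(11,)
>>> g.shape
(11, 11)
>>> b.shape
(11, 11)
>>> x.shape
(31, 11)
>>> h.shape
(31, 31)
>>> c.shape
(11, 11)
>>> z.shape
(31,)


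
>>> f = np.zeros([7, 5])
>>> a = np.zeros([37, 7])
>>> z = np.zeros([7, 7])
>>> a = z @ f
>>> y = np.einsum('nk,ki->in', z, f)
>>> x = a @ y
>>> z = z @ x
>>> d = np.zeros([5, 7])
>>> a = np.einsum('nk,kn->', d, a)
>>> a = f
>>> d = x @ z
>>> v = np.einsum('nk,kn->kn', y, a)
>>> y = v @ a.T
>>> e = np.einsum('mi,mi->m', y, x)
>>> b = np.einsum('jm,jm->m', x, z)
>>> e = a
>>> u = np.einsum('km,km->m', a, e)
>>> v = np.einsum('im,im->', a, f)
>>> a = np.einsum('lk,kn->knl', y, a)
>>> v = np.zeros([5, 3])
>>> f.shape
(7, 5)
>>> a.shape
(7, 5, 7)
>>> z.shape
(7, 7)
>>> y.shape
(7, 7)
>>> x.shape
(7, 7)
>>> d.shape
(7, 7)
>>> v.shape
(5, 3)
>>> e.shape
(7, 5)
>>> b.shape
(7,)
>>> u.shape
(5,)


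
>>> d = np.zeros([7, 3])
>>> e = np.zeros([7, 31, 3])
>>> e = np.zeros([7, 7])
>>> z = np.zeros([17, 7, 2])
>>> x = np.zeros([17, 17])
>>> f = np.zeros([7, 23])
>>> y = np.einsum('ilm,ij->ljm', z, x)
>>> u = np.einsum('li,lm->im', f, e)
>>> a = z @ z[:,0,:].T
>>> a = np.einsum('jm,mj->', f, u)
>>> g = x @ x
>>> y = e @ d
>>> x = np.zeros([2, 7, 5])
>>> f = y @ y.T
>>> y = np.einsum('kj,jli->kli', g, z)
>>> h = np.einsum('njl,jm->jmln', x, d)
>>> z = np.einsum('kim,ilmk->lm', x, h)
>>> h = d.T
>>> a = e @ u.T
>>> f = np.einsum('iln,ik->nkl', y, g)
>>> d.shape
(7, 3)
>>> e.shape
(7, 7)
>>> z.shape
(3, 5)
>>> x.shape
(2, 7, 5)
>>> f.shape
(2, 17, 7)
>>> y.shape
(17, 7, 2)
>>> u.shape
(23, 7)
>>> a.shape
(7, 23)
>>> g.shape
(17, 17)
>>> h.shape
(3, 7)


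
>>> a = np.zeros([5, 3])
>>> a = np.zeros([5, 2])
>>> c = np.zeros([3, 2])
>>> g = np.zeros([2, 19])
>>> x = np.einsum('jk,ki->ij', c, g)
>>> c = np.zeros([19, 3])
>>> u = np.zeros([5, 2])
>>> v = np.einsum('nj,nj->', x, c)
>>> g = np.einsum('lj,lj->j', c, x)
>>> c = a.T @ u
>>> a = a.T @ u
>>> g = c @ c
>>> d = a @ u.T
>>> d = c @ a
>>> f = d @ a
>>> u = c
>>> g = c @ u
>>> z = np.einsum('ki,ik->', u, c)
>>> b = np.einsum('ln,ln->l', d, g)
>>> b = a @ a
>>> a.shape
(2, 2)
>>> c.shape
(2, 2)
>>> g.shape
(2, 2)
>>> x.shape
(19, 3)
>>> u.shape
(2, 2)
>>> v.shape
()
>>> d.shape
(2, 2)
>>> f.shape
(2, 2)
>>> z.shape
()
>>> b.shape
(2, 2)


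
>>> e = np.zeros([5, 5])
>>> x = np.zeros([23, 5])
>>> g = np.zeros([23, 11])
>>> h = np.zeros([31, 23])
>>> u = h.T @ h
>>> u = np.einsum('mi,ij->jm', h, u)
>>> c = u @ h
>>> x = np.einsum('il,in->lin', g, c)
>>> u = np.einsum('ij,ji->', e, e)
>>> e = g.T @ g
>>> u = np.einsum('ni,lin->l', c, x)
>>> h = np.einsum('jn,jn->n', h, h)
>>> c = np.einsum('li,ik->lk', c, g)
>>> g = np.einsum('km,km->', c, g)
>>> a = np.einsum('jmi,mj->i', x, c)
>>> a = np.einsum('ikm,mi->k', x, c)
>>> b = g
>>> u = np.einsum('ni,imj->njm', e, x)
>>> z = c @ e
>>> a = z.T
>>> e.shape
(11, 11)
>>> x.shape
(11, 23, 23)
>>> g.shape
()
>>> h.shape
(23,)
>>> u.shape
(11, 23, 23)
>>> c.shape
(23, 11)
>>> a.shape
(11, 23)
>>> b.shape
()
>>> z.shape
(23, 11)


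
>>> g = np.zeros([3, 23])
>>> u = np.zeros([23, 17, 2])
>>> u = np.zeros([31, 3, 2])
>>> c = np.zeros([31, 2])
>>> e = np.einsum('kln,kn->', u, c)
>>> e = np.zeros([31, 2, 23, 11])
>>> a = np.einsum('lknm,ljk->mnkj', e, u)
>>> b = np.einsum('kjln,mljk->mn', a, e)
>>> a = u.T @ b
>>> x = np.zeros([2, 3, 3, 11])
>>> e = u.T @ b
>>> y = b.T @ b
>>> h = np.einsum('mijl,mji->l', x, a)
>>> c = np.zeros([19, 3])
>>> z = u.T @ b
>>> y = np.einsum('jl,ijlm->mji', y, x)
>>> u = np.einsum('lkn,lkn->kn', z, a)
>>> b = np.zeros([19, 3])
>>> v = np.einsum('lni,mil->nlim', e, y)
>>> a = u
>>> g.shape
(3, 23)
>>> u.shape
(3, 3)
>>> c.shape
(19, 3)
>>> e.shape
(2, 3, 3)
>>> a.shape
(3, 3)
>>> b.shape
(19, 3)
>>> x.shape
(2, 3, 3, 11)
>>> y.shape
(11, 3, 2)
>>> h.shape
(11,)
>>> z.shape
(2, 3, 3)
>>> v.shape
(3, 2, 3, 11)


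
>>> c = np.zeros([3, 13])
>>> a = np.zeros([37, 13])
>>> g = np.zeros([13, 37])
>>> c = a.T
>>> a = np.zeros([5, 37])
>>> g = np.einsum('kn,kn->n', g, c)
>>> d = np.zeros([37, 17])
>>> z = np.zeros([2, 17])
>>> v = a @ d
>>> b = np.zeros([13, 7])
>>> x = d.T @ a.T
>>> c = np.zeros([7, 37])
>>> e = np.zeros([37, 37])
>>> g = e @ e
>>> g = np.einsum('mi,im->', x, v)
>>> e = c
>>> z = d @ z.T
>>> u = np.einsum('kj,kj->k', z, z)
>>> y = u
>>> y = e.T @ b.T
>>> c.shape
(7, 37)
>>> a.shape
(5, 37)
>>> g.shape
()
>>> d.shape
(37, 17)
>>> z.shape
(37, 2)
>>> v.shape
(5, 17)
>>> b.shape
(13, 7)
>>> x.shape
(17, 5)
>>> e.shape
(7, 37)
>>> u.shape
(37,)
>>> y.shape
(37, 13)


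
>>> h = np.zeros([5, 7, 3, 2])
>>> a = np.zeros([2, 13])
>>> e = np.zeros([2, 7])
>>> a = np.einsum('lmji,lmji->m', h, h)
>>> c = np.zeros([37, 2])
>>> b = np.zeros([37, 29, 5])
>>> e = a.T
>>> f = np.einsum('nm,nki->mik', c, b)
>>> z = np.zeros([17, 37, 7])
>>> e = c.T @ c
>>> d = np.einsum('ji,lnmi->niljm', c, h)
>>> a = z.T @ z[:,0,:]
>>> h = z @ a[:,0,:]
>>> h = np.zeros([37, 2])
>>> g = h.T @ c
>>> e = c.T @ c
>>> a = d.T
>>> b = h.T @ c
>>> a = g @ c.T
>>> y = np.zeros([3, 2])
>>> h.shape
(37, 2)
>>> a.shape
(2, 37)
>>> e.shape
(2, 2)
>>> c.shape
(37, 2)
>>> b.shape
(2, 2)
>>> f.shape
(2, 5, 29)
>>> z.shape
(17, 37, 7)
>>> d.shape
(7, 2, 5, 37, 3)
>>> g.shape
(2, 2)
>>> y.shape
(3, 2)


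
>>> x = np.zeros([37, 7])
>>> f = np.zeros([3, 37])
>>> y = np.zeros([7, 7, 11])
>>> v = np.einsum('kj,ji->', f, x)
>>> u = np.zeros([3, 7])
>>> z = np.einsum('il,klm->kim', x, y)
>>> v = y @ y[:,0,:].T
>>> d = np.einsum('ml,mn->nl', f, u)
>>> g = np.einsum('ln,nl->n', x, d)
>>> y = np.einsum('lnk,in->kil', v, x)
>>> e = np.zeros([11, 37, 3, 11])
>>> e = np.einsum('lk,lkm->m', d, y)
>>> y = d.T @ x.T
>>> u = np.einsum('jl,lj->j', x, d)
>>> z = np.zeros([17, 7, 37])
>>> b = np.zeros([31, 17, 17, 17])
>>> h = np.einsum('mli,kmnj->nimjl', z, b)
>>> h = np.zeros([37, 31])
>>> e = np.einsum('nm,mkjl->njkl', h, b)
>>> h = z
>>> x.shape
(37, 7)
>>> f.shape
(3, 37)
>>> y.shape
(37, 37)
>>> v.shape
(7, 7, 7)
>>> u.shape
(37,)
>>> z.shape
(17, 7, 37)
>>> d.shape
(7, 37)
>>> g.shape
(7,)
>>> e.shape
(37, 17, 17, 17)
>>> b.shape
(31, 17, 17, 17)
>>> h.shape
(17, 7, 37)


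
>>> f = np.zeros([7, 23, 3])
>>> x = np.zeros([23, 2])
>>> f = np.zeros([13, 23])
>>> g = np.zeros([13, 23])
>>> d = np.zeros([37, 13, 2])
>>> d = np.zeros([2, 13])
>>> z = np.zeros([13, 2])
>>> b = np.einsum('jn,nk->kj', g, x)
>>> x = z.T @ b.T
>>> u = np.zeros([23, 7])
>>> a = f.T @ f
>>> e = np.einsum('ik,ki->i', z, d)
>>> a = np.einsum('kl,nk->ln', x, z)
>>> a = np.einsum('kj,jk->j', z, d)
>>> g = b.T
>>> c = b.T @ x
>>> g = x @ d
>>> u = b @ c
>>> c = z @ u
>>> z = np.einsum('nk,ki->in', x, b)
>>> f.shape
(13, 23)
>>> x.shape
(2, 2)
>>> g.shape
(2, 13)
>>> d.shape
(2, 13)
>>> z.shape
(13, 2)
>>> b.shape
(2, 13)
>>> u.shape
(2, 2)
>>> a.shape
(2,)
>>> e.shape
(13,)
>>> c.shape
(13, 2)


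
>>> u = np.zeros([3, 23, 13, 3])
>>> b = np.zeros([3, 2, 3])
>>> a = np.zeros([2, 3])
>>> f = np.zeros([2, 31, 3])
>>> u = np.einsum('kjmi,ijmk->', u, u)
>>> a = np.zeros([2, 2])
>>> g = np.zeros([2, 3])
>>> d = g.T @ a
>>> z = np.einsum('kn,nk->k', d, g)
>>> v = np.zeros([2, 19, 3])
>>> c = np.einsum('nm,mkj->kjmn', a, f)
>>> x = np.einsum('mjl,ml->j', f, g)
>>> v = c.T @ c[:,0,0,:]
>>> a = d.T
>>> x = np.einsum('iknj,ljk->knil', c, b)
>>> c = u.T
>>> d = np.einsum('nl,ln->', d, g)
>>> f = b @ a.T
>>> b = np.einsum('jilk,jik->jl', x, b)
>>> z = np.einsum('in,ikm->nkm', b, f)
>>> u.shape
()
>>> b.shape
(3, 31)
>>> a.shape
(2, 3)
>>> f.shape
(3, 2, 2)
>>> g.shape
(2, 3)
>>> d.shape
()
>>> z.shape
(31, 2, 2)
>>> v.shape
(2, 2, 3, 2)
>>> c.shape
()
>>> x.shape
(3, 2, 31, 3)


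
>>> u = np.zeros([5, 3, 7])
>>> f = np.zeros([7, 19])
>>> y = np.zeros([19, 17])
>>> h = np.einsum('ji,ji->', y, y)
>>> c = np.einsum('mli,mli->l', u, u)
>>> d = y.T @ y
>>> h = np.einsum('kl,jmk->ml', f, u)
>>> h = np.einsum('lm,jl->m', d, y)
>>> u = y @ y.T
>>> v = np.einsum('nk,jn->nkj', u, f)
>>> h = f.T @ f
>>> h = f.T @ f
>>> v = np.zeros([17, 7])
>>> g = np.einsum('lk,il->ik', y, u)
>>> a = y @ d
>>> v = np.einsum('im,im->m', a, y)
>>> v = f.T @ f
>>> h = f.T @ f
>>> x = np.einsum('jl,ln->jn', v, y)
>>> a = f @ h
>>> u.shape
(19, 19)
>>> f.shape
(7, 19)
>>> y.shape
(19, 17)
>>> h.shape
(19, 19)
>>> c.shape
(3,)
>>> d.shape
(17, 17)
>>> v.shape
(19, 19)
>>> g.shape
(19, 17)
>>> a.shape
(7, 19)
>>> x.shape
(19, 17)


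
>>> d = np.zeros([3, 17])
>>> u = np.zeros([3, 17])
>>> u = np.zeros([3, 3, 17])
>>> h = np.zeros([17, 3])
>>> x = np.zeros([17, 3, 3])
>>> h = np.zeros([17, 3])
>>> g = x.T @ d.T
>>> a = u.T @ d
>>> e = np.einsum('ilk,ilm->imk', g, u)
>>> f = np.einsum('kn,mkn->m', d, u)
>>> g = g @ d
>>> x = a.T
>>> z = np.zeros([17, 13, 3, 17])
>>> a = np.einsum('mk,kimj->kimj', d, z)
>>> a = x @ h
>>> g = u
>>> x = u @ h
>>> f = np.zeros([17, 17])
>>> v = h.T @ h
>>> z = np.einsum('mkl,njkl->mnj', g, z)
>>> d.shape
(3, 17)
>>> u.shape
(3, 3, 17)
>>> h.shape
(17, 3)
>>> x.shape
(3, 3, 3)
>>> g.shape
(3, 3, 17)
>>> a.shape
(17, 3, 3)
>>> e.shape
(3, 17, 3)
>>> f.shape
(17, 17)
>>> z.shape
(3, 17, 13)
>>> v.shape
(3, 3)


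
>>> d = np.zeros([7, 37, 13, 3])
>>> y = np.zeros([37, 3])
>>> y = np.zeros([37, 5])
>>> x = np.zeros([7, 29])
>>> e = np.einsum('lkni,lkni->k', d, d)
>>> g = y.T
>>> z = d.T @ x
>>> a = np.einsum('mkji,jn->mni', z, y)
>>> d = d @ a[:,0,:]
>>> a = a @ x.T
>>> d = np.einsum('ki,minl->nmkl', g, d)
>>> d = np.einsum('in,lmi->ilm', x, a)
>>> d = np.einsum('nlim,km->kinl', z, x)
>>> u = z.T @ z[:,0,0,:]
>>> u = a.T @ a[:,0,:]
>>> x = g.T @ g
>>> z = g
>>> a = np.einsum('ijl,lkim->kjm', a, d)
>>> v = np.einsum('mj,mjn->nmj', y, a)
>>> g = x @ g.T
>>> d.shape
(7, 37, 3, 13)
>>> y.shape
(37, 5)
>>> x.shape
(37, 37)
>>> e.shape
(37,)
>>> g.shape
(37, 5)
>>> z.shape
(5, 37)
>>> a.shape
(37, 5, 13)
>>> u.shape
(7, 5, 7)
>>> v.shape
(13, 37, 5)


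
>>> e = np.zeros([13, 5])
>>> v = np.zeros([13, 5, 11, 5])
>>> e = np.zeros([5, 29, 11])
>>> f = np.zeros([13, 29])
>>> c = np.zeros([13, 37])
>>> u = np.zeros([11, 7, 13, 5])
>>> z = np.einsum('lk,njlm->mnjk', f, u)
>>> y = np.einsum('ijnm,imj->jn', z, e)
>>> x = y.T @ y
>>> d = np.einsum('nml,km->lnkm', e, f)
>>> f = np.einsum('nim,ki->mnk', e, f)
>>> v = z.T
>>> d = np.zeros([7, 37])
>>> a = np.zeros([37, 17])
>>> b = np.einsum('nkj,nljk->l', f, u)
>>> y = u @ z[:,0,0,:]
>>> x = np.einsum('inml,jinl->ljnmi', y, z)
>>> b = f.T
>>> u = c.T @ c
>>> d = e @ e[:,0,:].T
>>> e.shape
(5, 29, 11)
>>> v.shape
(29, 7, 11, 5)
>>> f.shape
(11, 5, 13)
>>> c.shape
(13, 37)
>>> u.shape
(37, 37)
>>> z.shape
(5, 11, 7, 29)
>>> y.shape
(11, 7, 13, 29)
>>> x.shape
(29, 5, 7, 13, 11)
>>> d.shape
(5, 29, 5)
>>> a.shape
(37, 17)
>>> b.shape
(13, 5, 11)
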